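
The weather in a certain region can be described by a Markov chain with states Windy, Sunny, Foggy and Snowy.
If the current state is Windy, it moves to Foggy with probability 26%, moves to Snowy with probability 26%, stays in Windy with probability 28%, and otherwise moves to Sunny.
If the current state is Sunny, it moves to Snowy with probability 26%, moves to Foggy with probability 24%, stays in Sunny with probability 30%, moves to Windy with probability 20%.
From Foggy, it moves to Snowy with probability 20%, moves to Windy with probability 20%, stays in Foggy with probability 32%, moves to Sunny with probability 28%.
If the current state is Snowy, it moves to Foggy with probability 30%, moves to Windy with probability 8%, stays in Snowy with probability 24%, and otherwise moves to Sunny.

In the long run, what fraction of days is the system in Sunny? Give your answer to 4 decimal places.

Let the stationary distribution be π with π = πP and π_1 + π_2 + π_3 + π_4 = 1.
π_1 = 0.28·π_1 + 0.2·π_2 + 0.2·π_3 + 0.08·π_4
π_2 = 0.2·π_1 + 0.3·π_2 + 0.28·π_3 + 0.38·π_4
π_3 = 0.26·π_1 + 0.24·π_2 + 0.32·π_3 + 0.3·π_4
Solving with the normalization constraint gives π = (0.1863, 0.2948, 0.2805, 0.2384).
So the stationary probability of Sunny is 0.2948.

0.2948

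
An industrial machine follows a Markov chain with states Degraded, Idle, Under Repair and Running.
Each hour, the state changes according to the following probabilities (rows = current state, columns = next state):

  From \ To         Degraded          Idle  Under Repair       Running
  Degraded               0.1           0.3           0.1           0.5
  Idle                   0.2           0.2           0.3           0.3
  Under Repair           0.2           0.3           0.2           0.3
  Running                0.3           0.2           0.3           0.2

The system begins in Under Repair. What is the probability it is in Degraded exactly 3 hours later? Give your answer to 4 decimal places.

0.2100

Propagate the distribution vector 3 hours from Under Repair.
After 0 hours: (0.0000, 0.0000, 1.0000, 0.0000)
After 1 hour: (0.2000, 0.3000, 0.2000, 0.3000)
After 2 hours: (0.2100, 0.2400, 0.2400, 0.3100)
After 3 hours: (0.2100, 0.2450, 0.2340, 0.3110)
P(in Degraded after 3 hours) = 0.2100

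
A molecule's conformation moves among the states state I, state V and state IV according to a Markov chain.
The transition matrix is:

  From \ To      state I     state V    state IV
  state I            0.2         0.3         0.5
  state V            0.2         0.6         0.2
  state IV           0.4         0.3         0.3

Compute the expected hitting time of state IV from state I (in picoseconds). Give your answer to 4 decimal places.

2.6923

Let t(s) be the expected number of picoseconds to first reach state IV from state s, with t(state IV) = 0. Conditioning on the first picosecond:
t(state I) = 1 + 0.2·t(state I) + 0.3·t(state V)
t(state V) = 1 + 0.2·t(state I) + 0.6·t(state V)
Solving: t(state I) = 2.6923, t(state V) = 3.8462.
Expected picoseconds from state I to state IV: 2.6923.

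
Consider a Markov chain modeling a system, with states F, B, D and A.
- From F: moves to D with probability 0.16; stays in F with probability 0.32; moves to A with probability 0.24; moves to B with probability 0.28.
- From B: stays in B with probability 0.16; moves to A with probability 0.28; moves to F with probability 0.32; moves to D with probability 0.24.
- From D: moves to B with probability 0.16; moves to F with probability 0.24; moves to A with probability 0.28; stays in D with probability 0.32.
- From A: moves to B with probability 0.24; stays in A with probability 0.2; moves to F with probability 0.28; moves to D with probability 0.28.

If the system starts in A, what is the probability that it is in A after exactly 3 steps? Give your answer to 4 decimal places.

Propagate the distribution vector 3 steps from A.
After 0 steps: (0.0000, 0.0000, 0.0000, 1.0000)
After 1 step: (0.2800, 0.2400, 0.2800, 0.2000)
After 2 steps: (0.2896, 0.2096, 0.2480, 0.2528)
After 3 steps: (0.2900, 0.2150, 0.2468, 0.2482)
P(in A after 3 steps) = 0.2482

0.2482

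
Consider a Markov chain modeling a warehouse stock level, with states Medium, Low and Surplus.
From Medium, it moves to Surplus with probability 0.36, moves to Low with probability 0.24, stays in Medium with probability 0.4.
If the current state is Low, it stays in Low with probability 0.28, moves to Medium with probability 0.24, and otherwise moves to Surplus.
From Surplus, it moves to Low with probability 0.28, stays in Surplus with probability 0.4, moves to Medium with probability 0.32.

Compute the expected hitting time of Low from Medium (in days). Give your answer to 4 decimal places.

Let t(s) be the expected number of days to first reach Low from state s, with t(Low) = 0. Conditioning on the first day:
t(Medium) = 1 + 0.4·t(Medium) + 0.36·t(Surplus)
t(Surplus) = 1 + 0.32·t(Medium) + 0.4·t(Surplus)
Solving: t(Medium) = 3.9216, t(Surplus) = 3.7582.
Expected days from Medium to Low: 3.9216.

3.9216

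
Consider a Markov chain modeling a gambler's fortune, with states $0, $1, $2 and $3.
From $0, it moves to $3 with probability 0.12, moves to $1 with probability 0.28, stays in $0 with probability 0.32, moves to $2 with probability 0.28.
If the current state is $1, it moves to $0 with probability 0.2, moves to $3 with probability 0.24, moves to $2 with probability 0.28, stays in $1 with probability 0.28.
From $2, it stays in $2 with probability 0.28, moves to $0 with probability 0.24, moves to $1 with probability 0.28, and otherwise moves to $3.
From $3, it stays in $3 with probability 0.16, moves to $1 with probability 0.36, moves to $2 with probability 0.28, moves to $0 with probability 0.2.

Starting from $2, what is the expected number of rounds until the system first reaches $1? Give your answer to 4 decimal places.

3.4034

Let t(s) be the expected number of rounds to first reach $1 from state s, with t($1) = 0. Conditioning on the first round:
t($0) = 1 + 0.32·t($0) + 0.28·t($2) + 0.12·t($3)
t($2) = 1 + 0.24·t($0) + 0.28·t($2) + 0.2·t($3)
t($3) = 1 + 0.2·t($0) + 0.28·t($2) + 0.16·t($3)
Solving: t($0) = 3.4262, t($2) = 3.4034, t($3) = 3.1407.
Expected rounds from $2 to $1: 3.4034.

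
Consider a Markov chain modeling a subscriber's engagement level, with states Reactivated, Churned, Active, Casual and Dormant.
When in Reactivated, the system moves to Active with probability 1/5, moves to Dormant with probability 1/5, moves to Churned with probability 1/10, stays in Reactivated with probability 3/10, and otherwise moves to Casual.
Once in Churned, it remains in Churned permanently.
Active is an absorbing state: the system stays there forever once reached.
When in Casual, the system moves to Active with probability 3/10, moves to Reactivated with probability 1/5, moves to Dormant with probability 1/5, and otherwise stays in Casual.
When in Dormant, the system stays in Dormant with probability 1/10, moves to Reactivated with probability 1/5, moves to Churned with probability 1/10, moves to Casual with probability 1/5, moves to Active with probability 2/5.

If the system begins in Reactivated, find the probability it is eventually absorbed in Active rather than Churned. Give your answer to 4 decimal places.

Let h(s) be the probability of absorption at Active starting from transient state s. Then h(Active) = 1 and h(Churned) = 0. By first-step analysis:
h(Reactivated) = 0.3·h(Reactivated) + 0.1·0 + 0.2·1 + 0.2·h(Casual) + 0.2·h(Dormant)
h(Casual) = 0.2·h(Reactivated) + 0.3·1 + 0.3·h(Casual) + 0.2·h(Dormant)
h(Dormant) = 0.2·h(Reactivated) + 0.1·0 + 0.4·1 + 0.2·h(Casual) + 0.1·h(Dormant)
Solving: h(Reactivated) = 0.7688, h(Casual) = 0.8799, h(Dormant) = 0.8108.
Starting from Reactivated, the probability is 0.7688.

0.7688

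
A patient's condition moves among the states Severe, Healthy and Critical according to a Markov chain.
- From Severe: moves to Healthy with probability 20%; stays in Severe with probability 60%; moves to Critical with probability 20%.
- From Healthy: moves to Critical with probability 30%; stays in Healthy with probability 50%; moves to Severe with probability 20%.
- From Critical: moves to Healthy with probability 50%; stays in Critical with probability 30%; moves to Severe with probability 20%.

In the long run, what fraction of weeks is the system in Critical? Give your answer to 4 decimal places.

Let the stationary distribution be π with π = πP and π_1 + π_2 + π_3 = 1.
π_1 = 0.6·π_1 + 0.2·π_2 + 0.2·π_3
π_2 = 0.2·π_1 + 0.5·π_2 + 0.5·π_3
Solving with the normalization constraint gives π = (0.3333, 0.4000, 0.2667).
So the stationary probability of Critical is 0.2667.

0.2667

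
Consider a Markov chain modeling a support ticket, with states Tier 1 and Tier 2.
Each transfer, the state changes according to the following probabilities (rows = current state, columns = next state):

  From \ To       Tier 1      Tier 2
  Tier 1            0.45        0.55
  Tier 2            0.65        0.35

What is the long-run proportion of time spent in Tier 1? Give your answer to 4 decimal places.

Let the stationary distribution be π with π = πP and π_1 + π_2 = 1.
π_1 = 0.45·π_1 + 0.65·π_2
Solving with the normalization constraint gives π = (0.5417, 0.4583).
So the stationary probability of Tier 1 is 0.5417.

0.5417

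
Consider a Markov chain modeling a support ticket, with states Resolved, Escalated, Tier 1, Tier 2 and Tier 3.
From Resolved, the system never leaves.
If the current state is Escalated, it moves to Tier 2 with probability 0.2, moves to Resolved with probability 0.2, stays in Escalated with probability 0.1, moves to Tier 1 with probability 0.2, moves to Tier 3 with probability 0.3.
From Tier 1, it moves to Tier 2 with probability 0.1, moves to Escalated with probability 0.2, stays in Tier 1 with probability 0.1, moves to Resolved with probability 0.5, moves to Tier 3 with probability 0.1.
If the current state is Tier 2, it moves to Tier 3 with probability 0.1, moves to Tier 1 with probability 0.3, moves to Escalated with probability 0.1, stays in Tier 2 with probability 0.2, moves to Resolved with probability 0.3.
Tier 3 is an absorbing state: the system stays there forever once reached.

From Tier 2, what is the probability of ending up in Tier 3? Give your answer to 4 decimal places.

Let h(s) be the probability of absorption at Tier 3 starting from transient state s. Then h(Tier 3) = 1 and h(Resolved) = 0. By first-step analysis:
h(Escalated) = 0.2·0 + 0.1·h(Escalated) + 0.2·h(Tier 1) + 0.2·h(Tier 2) + 0.3·1
h(Tier 1) = 0.5·0 + 0.2·h(Escalated) + 0.1·h(Tier 1) + 0.1·h(Tier 2) + 0.1·1
h(Tier 2) = 0.3·0 + 0.1·h(Escalated) + 0.3·h(Tier 1) + 0.2·h(Tier 2) + 0.1·1
Solving: h(Escalated) = 0.4470, h(Tier 1) = 0.2406, h(Tier 2) = 0.2711.
Starting from Tier 2, the probability is 0.2711.

0.2711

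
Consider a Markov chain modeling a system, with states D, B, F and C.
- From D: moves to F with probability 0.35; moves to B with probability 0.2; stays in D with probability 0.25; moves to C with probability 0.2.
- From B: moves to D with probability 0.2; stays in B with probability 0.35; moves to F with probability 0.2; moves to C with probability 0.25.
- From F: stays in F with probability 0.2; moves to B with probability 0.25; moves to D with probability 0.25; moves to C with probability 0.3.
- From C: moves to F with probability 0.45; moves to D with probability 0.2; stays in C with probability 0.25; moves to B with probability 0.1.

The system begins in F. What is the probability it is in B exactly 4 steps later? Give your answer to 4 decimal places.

Propagate the distribution vector 4 steps from F.
After 0 steps: (0.0000, 0.0000, 1.0000, 0.0000)
After 1 step: (0.2500, 0.2500, 0.2000, 0.3000)
After 2 steps: (0.2225, 0.2175, 0.3125, 0.2475)
After 3 steps: (0.2268, 0.2235, 0.2953, 0.2545)
After 4 steps: (0.2261, 0.2228, 0.2976, 0.2534)
P(in B after 4 steps) = 0.2228

0.2228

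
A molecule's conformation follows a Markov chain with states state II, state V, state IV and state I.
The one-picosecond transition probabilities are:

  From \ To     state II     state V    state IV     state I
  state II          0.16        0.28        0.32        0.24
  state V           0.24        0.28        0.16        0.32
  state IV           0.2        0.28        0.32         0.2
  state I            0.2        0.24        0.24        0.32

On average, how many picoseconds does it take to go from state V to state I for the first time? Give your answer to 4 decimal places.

3.6342

Let t(s) be the expected number of picoseconds to first reach state I from state s, with t(state I) = 0. Conditioning on the first picosecond:
t(state II) = 1 + 0.16·t(state II) + 0.28·t(state V) + 0.32·t(state IV)
t(state V) = 1 + 0.24·t(state II) + 0.28·t(state V) + 0.16·t(state IV)
t(state IV) = 1 + 0.2·t(state II) + 0.28·t(state V) + 0.32·t(state IV)
Solving: t(state II) = 3.9779, t(state V) = 3.6342, t(state IV) = 4.1370.
Expected picoseconds from state V to state I: 3.6342.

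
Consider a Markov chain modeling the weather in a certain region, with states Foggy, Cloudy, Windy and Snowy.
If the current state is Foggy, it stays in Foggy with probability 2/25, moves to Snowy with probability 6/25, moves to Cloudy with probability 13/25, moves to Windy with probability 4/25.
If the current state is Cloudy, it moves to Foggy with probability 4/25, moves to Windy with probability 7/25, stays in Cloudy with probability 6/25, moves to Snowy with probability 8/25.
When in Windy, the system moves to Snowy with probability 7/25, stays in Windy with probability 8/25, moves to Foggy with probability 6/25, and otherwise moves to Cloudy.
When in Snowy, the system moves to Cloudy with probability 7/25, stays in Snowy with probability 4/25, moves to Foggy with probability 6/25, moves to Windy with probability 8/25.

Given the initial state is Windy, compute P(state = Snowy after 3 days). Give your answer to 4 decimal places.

Propagate the distribution vector 3 days from Windy.
After 0 days: (0.0000, 0.0000, 1.0000, 0.0000)
After 1 day: (0.2400, 0.1600, 0.3200, 0.2800)
After 2 days: (0.1888, 0.2928, 0.2752, 0.2432)
After 3 days: (0.1864, 0.2806, 0.2781, 0.2550)
P(in Snowy after 3 days) = 0.2550

0.2550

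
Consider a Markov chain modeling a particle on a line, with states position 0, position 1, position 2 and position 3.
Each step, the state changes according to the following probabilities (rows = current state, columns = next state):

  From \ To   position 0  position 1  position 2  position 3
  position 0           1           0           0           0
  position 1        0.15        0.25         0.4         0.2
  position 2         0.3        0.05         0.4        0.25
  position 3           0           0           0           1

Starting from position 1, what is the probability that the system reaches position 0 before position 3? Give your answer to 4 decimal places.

0.4884

Let h(s) be the probability of absorption at position 0 starting from transient state s. Then h(position 0) = 1 and h(position 3) = 0. By first-step analysis:
h(position 1) = 0.15·1 + 0.25·h(position 1) + 0.4·h(position 2) + 0.2·0
h(position 2) = 0.3·1 + 0.05·h(position 1) + 0.4·h(position 2) + 0.25·0
Solving: h(position 1) = 0.4884, h(position 2) = 0.5407.
Starting from position 1, the probability is 0.4884.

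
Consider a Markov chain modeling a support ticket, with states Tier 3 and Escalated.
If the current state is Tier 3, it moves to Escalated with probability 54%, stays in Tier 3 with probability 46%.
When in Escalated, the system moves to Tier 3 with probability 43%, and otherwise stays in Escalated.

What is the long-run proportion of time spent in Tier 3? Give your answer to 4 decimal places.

0.4433

Let the stationary distribution be π with π = πP and π_1 + π_2 = 1.
π_1 = 0.46·π_1 + 0.43·π_2
Solving with the normalization constraint gives π = (0.4433, 0.5567).
So the stationary probability of Tier 3 is 0.4433.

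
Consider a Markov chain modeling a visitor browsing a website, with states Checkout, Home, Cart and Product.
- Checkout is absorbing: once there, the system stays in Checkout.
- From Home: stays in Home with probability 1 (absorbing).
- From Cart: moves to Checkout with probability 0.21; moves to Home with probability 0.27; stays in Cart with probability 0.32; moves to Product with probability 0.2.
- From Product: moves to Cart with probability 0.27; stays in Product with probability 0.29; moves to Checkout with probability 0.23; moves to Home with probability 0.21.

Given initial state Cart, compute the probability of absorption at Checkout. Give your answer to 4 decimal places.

Let h(s) be the probability of absorption at Checkout starting from transient state s. Then h(Checkout) = 1 and h(Home) = 0. By first-step analysis:
h(Cart) = 0.21·1 + 0.27·0 + 0.32·h(Cart) + 0.2·h(Product)
h(Product) = 0.23·1 + 0.21·0 + 0.27·h(Cart) + 0.29·h(Product)
Solving: h(Cart) = 0.4550, h(Product) = 0.4970.
Starting from Cart, the probability is 0.4550.

0.4550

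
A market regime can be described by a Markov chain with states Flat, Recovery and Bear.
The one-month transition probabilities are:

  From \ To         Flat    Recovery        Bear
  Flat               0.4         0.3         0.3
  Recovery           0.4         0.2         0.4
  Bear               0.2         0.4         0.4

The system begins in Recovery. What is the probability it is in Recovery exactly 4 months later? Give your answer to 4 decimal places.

0.3064

Propagate the distribution vector 4 months from Recovery.
After 0 months: (0.0000, 1.0000, 0.0000)
After 1 month: (0.4000, 0.2000, 0.4000)
After 2 months: (0.3200, 0.3200, 0.3600)
After 3 months: (0.3280, 0.3040, 0.3680)
After 4 months: (0.3264, 0.3064, 0.3672)
P(in Recovery after 4 months) = 0.3064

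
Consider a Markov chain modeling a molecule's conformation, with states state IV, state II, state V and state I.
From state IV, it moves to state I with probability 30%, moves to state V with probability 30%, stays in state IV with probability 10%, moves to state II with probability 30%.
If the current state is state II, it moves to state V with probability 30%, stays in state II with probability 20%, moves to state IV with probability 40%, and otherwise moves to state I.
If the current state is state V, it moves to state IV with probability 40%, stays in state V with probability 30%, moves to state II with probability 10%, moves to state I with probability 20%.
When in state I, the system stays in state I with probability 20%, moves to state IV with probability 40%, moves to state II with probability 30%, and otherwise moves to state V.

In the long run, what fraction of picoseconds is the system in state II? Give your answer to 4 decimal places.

0.2258

Let the stationary distribution be π with π = πP and π_1 + π_2 + π_3 + π_4 = 1.
π_1 = 0.1·π_1 + 0.4·π_2 + 0.4·π_3 + 0.4·π_4
π_2 = 0.3·π_1 + 0.2·π_2 + 0.1·π_3 + 0.3·π_4
π_3 = 0.3·π_1 + 0.3·π_2 + 0.3·π_3 + 0.1·π_4
Solving with the normalization constraint gives π = (0.3077, 0.2258, 0.2584, 0.2082).
So the stationary probability of state II is 0.2258.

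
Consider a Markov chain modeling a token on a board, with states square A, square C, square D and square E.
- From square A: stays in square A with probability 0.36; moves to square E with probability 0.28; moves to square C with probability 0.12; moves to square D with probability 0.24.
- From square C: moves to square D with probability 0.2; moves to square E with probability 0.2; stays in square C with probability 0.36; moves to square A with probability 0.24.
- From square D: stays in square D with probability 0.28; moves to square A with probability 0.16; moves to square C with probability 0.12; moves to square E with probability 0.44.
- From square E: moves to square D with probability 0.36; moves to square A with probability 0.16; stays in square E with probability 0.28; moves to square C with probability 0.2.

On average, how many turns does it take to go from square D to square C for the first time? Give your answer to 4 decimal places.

Let t(s) be the expected number of turns to first reach square C from state s, with t(square C) = 0. Conditioning on the first turn:
t(square A) = 1 + 0.36·t(square A) + 0.24·t(square D) + 0.28·t(square E)
t(square D) = 1 + 0.16·t(square A) + 0.28·t(square D) + 0.44·t(square E)
t(square E) = 1 + 0.16·t(square A) + 0.36·t(square D) + 0.28·t(square E)
Solving: t(square A) = 6.8436, t(square D) = 6.7505, t(square E) = 6.2849.
Expected turns from square D to square C: 6.7505.

6.7505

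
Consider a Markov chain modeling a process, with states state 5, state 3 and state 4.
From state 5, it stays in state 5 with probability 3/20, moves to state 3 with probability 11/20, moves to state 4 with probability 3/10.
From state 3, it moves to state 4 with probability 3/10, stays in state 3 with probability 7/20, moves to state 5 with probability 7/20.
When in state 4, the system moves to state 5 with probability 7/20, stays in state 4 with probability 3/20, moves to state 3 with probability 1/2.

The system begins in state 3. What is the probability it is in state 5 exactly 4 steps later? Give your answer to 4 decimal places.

Propagate the distribution vector 4 steps from state 3.
After 0 steps: (0.0000, 1.0000, 0.0000)
After 1 step: (0.3500, 0.3500, 0.3000)
After 2 steps: (0.2800, 0.4650, 0.2550)
After 3 steps: (0.2940, 0.4443, 0.2618)
After 4 steps: (0.2912, 0.4481, 0.2607)
P(in state 5 after 4 steps) = 0.2912

0.2912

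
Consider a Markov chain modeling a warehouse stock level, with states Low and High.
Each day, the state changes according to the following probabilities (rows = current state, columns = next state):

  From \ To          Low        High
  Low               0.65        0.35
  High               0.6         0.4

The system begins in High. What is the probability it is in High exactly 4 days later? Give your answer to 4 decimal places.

Propagate the distribution vector 4 days from High.
After 0 days: (0.0000, 1.0000)
After 1 day: (0.6000, 0.4000)
After 2 days: (0.6300, 0.3700)
After 3 days: (0.6315, 0.3685)
After 4 days: (0.6316, 0.3684)
P(in High after 4 days) = 0.3684

0.3684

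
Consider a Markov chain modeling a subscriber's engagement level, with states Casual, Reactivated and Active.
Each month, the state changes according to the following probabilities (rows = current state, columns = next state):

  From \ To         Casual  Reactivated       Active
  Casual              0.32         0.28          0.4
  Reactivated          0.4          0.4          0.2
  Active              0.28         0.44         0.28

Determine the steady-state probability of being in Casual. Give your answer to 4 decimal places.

0.3381

Let the stationary distribution be π with π = πP and π_1 + π_2 + π_3 = 1.
π_1 = 0.32·π_1 + 0.4·π_2 + 0.28·π_3
π_2 = 0.28·π_1 + 0.4·π_2 + 0.44·π_3
Solving with the normalization constraint gives π = (0.3381, 0.3711, 0.2909).
So the stationary probability of Casual is 0.3381.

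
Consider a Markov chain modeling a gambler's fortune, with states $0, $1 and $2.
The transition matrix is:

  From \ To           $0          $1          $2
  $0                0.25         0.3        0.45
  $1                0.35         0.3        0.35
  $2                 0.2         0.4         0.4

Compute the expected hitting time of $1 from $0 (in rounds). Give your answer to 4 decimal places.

2.9167

Let t(s) be the expected number of rounds to first reach $1 from state s, with t($1) = 0. Conditioning on the first round:
t($0) = 1 + 0.25·t($0) + 0.45·t($2)
t($2) = 1 + 0.2·t($0) + 0.4·t($2)
Solving: t($0) = 2.9167, t($2) = 2.6389.
Expected rounds from $0 to $1: 2.9167.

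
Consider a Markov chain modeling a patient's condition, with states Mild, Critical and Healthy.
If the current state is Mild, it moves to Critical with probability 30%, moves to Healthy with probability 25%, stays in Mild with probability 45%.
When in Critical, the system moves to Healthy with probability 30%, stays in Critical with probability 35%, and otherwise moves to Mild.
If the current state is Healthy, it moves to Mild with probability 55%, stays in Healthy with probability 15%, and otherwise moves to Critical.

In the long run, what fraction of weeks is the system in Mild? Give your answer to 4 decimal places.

0.4426

Let the stationary distribution be π with π = πP and π_1 + π_2 + π_3 = 1.
π_1 = 0.45·π_1 + 0.35·π_2 + 0.55·π_3
π_2 = 0.3·π_1 + 0.35·π_2 + 0.3·π_3
Solving with the normalization constraint gives π = (0.4426, 0.3158, 0.2416).
So the stationary probability of Mild is 0.4426.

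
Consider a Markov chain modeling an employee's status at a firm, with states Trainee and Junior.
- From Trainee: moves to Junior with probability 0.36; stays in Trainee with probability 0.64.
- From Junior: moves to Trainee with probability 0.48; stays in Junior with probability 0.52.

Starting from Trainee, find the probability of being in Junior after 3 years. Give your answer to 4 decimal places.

0.4268

Propagate the distribution vector 3 years from Trainee.
After 0 years: (1.0000, 0.0000)
After 1 year: (0.6400, 0.3600)
After 2 years: (0.5824, 0.4176)
After 3 years: (0.5732, 0.4268)
P(in Junior after 3 years) = 0.4268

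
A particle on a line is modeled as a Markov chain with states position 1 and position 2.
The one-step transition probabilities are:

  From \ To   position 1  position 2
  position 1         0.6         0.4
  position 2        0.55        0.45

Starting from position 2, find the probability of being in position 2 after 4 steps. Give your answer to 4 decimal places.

Propagate the distribution vector 4 steps from position 2.
After 0 steps: (0.0000, 1.0000)
After 1 step: (0.5500, 0.4500)
After 2 steps: (0.5775, 0.4225)
After 3 steps: (0.5789, 0.4211)
After 4 steps: (0.5789, 0.4211)
P(in position 2 after 4 steps) = 0.4211

0.4211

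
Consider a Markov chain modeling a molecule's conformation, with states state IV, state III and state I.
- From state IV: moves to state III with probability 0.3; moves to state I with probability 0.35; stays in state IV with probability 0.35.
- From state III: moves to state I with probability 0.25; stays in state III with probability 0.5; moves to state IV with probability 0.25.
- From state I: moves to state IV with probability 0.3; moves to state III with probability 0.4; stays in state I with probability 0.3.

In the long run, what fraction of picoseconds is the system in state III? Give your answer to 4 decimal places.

Let the stationary distribution be π with π = πP and π_1 + π_2 + π_3 = 1.
π_1 = 0.35·π_1 + 0.25·π_2 + 0.3·π_3
π_2 = 0.3·π_1 + 0.5·π_2 + 0.4·π_3
Solving with the normalization constraint gives π = (0.2941, 0.4118, 0.2941).
So the stationary probability of state III is 0.4118.

0.4118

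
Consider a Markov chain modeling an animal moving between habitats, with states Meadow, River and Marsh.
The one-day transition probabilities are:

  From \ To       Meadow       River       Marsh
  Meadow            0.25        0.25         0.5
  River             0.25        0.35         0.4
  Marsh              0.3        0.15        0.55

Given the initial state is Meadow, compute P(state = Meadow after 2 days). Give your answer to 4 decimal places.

0.2750

Sum over the intermediate state after 1 day:
P = P(Meadow→Meadow)·P(Meadow→Meadow) + P(Meadow→River)·P(River→Meadow) + P(Meadow→Marsh)·P(Marsh→Meadow)
  = 0.25×0.25 + 0.25×0.25 + 0.5×0.3
  = 0.0625 + 0.0625 + 0.1500 = 0.2750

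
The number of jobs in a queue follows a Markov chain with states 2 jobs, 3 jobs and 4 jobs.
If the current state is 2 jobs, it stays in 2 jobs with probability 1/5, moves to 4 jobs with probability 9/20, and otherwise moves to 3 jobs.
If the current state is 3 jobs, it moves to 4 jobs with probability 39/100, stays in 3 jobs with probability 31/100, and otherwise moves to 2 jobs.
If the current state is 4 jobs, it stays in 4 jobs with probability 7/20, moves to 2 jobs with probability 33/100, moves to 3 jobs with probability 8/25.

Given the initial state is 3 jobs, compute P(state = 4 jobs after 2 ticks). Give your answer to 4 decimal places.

0.3924

Sum over the intermediate state after 1 tick:
P = P(3 jobs→2 jobs)·P(2 jobs→4 jobs) + P(3 jobs→3 jobs)·P(3 jobs→4 jobs) + P(3 jobs→4 jobs)·P(4 jobs→4 jobs)
  = 0.3×0.45 + 0.31×0.39 + 0.39×0.35
  = 0.1350 + 0.1209 + 0.1365 = 0.3924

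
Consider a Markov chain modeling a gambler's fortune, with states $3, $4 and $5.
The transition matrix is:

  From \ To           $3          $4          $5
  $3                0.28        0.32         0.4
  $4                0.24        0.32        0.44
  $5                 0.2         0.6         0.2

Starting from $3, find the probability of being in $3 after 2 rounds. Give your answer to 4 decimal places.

0.2352

Sum over the intermediate state after 1 round:
P = P($3→$3)·P($3→$3) + P($3→$4)·P($4→$3) + P($3→$5)·P($5→$3)
  = 0.28×0.28 + 0.32×0.24 + 0.4×0.2
  = 0.0784 + 0.0768 + 0.0800 = 0.2352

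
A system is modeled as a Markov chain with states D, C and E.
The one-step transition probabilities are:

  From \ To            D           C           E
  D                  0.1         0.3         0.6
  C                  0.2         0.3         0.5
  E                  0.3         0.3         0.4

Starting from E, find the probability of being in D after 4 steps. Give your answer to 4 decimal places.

0.2244

Propagate the distribution vector 4 steps from E.
After 0 steps: (0.0000, 0.0000, 1.0000)
After 1 step: (0.3000, 0.3000, 0.4000)
After 2 steps: (0.2100, 0.3000, 0.4900)
After 3 steps: (0.2280, 0.3000, 0.4720)
After 4 steps: (0.2244, 0.3000, 0.4756)
P(in D after 4 steps) = 0.2244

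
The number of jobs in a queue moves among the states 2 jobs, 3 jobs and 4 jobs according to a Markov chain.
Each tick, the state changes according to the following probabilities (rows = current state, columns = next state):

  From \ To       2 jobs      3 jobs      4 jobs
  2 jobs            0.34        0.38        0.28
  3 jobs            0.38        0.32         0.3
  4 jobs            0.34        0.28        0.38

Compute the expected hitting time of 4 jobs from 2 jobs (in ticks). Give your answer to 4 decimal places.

Let t(s) be the expected number of ticks to first reach 4 jobs from state s, with t(4 jobs) = 0. Conditioning on the first tick:
t(2 jobs) = 1 + 0.34·t(2 jobs) + 0.38·t(3 jobs)
t(3 jobs) = 1 + 0.38·t(2 jobs) + 0.32·t(3 jobs)
Solving: t(2 jobs) = 3.4823, t(3 jobs) = 3.4166.
Expected ticks from 2 jobs to 4 jobs: 3.4823.

3.4823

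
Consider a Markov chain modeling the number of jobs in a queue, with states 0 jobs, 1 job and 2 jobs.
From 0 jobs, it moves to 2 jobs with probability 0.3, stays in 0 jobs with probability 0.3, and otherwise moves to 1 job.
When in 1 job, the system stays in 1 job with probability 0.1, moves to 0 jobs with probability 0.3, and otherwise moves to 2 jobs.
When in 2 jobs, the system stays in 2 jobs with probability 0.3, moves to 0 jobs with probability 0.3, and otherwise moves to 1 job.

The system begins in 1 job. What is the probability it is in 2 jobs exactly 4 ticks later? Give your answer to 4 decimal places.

Propagate the distribution vector 4 ticks from 1 job.
After 0 ticks: (0.0000, 1.0000, 0.0000)
After 1 tick: (0.3000, 0.1000, 0.6000)
After 2 ticks: (0.3000, 0.3700, 0.3300)
After 3 ticks: (0.3000, 0.2890, 0.4110)
After 4 ticks: (0.3000, 0.3133, 0.3867)
P(in 2 jobs after 4 ticks) = 0.3867

0.3867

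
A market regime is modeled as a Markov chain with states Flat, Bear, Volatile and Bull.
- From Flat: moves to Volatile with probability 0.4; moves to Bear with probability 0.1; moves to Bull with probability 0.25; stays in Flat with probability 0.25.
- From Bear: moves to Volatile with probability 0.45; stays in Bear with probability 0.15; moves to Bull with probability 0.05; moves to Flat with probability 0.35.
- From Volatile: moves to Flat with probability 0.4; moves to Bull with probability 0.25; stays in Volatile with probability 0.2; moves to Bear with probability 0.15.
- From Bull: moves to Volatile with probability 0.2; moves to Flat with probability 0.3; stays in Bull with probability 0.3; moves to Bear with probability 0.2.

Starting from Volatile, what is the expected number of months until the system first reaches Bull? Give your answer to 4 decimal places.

Let t(s) be the expected number of months to first reach Bull from state s, with t(Bull) = 0. Conditioning on the first month:
t(Flat) = 1 + 0.25·t(Flat) + 0.1·t(Bear) + 0.4·t(Volatile)
t(Bear) = 1 + 0.35·t(Flat) + 0.15·t(Bear) + 0.45·t(Volatile)
t(Volatile) = 1 + 0.4·t(Flat) + 0.15·t(Bear) + 0.2·t(Volatile)
Solving: t(Flat) = 4.4369, t(Bear) = 5.3730, t(Volatile) = 4.4759.
Expected months from Volatile to Bull: 4.4759.

4.4759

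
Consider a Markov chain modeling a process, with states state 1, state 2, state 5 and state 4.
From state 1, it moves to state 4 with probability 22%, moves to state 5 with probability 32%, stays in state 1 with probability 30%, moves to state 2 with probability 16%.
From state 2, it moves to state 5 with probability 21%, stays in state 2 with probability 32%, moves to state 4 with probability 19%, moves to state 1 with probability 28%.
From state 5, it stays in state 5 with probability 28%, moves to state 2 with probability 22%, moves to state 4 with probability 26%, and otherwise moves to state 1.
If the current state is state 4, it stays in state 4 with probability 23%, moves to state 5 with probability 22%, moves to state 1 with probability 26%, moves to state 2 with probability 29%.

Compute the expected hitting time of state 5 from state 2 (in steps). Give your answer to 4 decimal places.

Let t(s) be the expected number of steps to first reach state 5 from state s, with t(state 5) = 0. Conditioning on the first step:
t(state 1) = 1 + 0.3·t(state 1) + 0.16·t(state 2) + 0.22·t(state 4)
t(state 2) = 1 + 0.28·t(state 1) + 0.32·t(state 2) + 0.19·t(state 4)
t(state 4) = 1 + 0.26·t(state 1) + 0.29·t(state 2) + 0.23·t(state 4)
Solving: t(state 1) = 3.6518, t(state 2) = 4.1147, t(state 4) = 4.0815.
Expected steps from state 2 to state 5: 4.1147.

4.1147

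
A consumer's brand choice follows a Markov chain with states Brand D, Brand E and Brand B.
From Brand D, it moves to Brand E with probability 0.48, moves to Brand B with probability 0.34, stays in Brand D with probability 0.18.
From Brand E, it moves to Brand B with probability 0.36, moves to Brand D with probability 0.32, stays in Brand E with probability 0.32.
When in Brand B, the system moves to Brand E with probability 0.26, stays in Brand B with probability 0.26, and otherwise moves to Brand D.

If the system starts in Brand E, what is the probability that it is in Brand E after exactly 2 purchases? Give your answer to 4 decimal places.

0.3496

Sum over the intermediate state after 1 purchase:
P = P(Brand E→Brand D)·P(Brand D→Brand E) + P(Brand E→Brand E)·P(Brand E→Brand E) + P(Brand E→Brand B)·P(Brand B→Brand E)
  = 0.32×0.48 + 0.32×0.32 + 0.36×0.26
  = 0.1536 + 0.1024 + 0.0936 = 0.3496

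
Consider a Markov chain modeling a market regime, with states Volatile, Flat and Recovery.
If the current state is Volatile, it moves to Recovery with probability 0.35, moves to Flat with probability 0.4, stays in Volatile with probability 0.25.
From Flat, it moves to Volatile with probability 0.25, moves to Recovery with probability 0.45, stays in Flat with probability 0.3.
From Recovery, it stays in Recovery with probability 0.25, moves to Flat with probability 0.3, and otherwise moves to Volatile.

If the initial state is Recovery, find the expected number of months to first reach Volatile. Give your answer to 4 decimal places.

2.5641

Let t(s) be the expected number of months to first reach Volatile from state s, with t(Volatile) = 0. Conditioning on the first month:
t(Flat) = 1 + 0.3·t(Flat) + 0.45·t(Recovery)
t(Recovery) = 1 + 0.3·t(Flat) + 0.25·t(Recovery)
Solving: t(Flat) = 3.0769, t(Recovery) = 2.5641.
Expected months from Recovery to Volatile: 2.5641.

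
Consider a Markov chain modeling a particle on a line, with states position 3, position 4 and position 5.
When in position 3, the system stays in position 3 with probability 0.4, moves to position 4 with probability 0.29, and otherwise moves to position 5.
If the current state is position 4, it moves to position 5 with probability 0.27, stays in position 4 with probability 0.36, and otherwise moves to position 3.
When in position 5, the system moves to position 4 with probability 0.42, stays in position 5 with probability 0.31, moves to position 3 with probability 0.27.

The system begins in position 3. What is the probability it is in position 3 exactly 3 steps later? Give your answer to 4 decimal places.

Propagate the distribution vector 3 steps from position 3.
After 0 steps: (1.0000, 0.0000, 0.0000)
After 1 step: (0.4000, 0.2900, 0.3100)
After 2 steps: (0.3510, 0.3506, 0.2984)
After 3 steps: (0.3507, 0.3533, 0.2960)
P(in position 3 after 3 steps) = 0.3507

0.3507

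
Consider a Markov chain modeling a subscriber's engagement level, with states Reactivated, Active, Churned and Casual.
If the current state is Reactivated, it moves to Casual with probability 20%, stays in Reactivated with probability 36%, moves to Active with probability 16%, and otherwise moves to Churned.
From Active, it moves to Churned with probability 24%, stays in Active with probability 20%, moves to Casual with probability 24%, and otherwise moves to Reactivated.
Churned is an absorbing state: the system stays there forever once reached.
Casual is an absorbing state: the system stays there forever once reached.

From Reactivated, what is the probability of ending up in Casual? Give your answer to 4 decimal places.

0.4306

Let h(s) be the probability of absorption at Casual starting from transient state s. Then h(Casual) = 1 and h(Churned) = 0. By first-step analysis:
h(Reactivated) = 0.36·h(Reactivated) + 0.16·h(Active) + 0.28·0 + 0.2·1
h(Active) = 0.32·h(Reactivated) + 0.2·h(Active) + 0.24·0 + 0.24·1
Solving: h(Reactivated) = 0.4306, h(Active) = 0.4722.
Starting from Reactivated, the probability is 0.4306.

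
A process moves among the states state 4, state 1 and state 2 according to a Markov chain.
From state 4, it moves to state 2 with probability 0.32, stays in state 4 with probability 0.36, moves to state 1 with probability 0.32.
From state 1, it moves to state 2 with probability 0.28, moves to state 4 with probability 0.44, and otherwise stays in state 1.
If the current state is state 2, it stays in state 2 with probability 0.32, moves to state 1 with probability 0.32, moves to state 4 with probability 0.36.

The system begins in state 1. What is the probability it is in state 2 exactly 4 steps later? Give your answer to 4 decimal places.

Propagate the distribution vector 4 steps from state 1.
After 0 steps: (0.0000, 1.0000, 0.0000)
After 1 step: (0.4400, 0.2800, 0.2800)
After 2 steps: (0.3824, 0.3088, 0.3088)
After 3 steps: (0.3847, 0.3076, 0.3076)
After 4 steps: (0.3846, 0.3077, 0.3077)
P(in state 2 after 4 steps) = 0.3077

0.3077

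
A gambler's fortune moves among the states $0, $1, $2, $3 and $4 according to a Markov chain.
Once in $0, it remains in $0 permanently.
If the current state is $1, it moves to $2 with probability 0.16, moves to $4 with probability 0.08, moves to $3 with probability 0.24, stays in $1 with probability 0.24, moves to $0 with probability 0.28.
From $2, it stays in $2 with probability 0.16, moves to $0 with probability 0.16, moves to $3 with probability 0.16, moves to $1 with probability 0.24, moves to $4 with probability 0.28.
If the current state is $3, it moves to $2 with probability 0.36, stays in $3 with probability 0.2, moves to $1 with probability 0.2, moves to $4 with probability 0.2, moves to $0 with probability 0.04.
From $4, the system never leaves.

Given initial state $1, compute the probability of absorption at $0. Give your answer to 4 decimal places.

0.5822

Let h(s) be the probability of absorption at $0 starting from transient state s. Then h($0) = 1 and h($4) = 0. By first-step analysis:
h($1) = 0.28·1 + 0.24·h($1) + 0.16·h($2) + 0.24·h($3) + 0.08·0
h($2) = 0.16·1 + 0.24·h($1) + 0.16·h($2) + 0.16·h($3) + 0.28·0
h($3) = 0.04·1 + 0.2·h($1) + 0.36·h($2) + 0.2·h($3) + 0.2·0
Solving: h($1) = 0.5822, h($2) = 0.4310, h($3) = 0.3895.
Starting from $1, the probability is 0.5822.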